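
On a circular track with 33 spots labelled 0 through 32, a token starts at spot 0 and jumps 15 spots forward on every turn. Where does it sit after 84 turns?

6

84·15 = 1260.
1260 − 38·33 = 6, so 1260 ≡ 6 (mod 33).
(0 + 6) mod 33 = 6.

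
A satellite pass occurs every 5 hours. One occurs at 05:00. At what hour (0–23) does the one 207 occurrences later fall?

8

207·5 = 1035.
1035 mod 24 = 3 (since 43·24 = 1032).
(5 + 3) mod 24 = 8.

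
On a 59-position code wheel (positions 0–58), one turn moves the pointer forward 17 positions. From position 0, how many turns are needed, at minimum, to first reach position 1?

7

59 = 3·17 + 8
17 = 2·8 + 1
8 = 8·1 + 0
Back-substituting gives 17·7 ≡ 1 (mod 59).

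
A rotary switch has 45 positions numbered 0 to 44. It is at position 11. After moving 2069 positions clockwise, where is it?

2069 − 45·45 = 44, so 2069 ≡ 44 (mod 45).
(11 + 44) mod 45 = 10.

10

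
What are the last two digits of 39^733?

Square-and-reduce mod 100: 39^1≡39, 39^2≡21, 39^4≡41, 39^8≡81, 39^16≡61, 39^32≡21, 39^64≡41, 39^128≡81, 39^256≡61, 39^512≡21.
733 = 1 + 4 + 8 + 16 + 64 + 128 + 512, so 39^733 ≡ 39·41·81·61·41·81·21 ≡ 19 (mod 100).

19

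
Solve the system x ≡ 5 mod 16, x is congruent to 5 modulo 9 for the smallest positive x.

5

x ≡ 5 (mod 9) gives x ∈ {5}.
The first of these with x mod 16 = 5 is 5.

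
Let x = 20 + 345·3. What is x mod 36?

11

345·3 = 1035.
Dividing 1035 by 36 gives quotient 28 and remainder 27.
(20 + 27) mod 36 = 11.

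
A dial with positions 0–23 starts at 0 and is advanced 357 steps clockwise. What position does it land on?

357 mod 24 = 21 (since 14·24 = 336).
(0 + 21) mod 24 = 21.

21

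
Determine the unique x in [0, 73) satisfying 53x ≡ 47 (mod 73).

53⁻¹ ≡ 62 (mod 73) because 53·62 = 3286 = 45·73 + 1.
So x ≡ 62·47 = 2914 ≡ 67 (mod 73).
Check: 53·67 = 3551 = 48·73 + 47.

67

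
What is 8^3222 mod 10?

Powers of 8 mod 10 repeat with period 4: 8, 4, 2, 6.
3222 leaves remainder 2 on division by 4, so 8^3222 ends in 4.

4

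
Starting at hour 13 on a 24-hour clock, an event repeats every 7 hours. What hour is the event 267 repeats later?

10

267·7 = 1869.
1869 − 77·24 = 21, so 1869 ≡ 21 (mod 24).
(13 + 21) mod 24 = 10.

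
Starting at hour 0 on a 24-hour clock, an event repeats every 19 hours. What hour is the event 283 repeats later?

1

283·19 = 5377.
5377 − 224·24 = 1, so 5377 ≡ 1 (mod 24).
(0 + 1) mod 24 = 1.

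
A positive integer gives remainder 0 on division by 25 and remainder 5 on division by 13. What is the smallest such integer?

x ≡ 5 (mod 13) gives x ∈ {5, 18, 31, 44, 57, 70, 83, 96, …}.
The first of these with x mod 25 = 0 is 200.

200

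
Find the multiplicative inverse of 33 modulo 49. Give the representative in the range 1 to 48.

3

49 = 1·33 + 16
33 = 2·16 + 1
16 = 16·1 + 0
Back-substituting gives 33·3 ≡ 1 (mod 49).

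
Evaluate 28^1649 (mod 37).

30

By repeated squaring mod 37: 28^1≡28, 28^2≡7, 28^4≡12, 28^8≡33, 28^16≡16, 28^32≡34, 28^64≡9, 28^128≡7, 28^256≡12, 28^512≡33, 28^1024≡16.
1649 = 1 + 16 + 32 + 64 + 512 + 1024, so 28^1649 ≡ 28·16·34·9·33·16 ≡ 30 (mod 37).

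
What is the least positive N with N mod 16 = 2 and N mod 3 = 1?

x ≡ 1 (mod 3) gives x ∈ {1, 4, 7, 10, 13, 16, 19, 22, …}.
The first of these with x mod 16 = 2 is 34.

34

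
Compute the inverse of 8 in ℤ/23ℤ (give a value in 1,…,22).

8·3 = 24 = 1·23 + 1, so 8⁻¹ ≡ 3 (mod 23).

3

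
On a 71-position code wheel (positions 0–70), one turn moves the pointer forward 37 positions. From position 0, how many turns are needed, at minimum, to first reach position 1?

37·48 = 1776 = 25·71 + 1, so 37⁻¹ ≡ 48 (mod 71).

48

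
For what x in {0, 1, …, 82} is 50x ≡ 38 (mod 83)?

The inverse of 50 mod 83 is 5 (since 50·5 = 250 ≡ 1).
So x ≡ 5·38 = 190 ≡ 24 (mod 83).

24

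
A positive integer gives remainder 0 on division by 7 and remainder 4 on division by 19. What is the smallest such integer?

x ≡ 0 (mod 7) gives x ∈ {0, 7, 14, 21, 28, 35, 42}.
The first of these with x mod 19 = 4 is 42.

42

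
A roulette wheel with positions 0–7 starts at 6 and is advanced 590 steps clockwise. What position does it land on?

Dividing 590 by 8 gives quotient 73 and remainder 6.
(6 + 6) mod 8 = 4.

4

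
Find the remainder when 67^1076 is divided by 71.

By repeated squaring mod 71: 67^1≡67, 67^2≡16, 67^4≡43, 67^8≡3, 67^16≡9, 67^32≡10, 67^64≡29, 67^128≡60, 67^256≡50, 67^512≡15, 67^1024≡12.
1076 = 4 + 16 + 32 + 1024, so 67^1076 ≡ 43·9·10·12 ≡ 6 (mod 71).

6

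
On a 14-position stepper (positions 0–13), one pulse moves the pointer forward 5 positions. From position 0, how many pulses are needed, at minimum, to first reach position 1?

3

5·3 = 15 = 1·14 + 1, so 5⁻¹ ≡ 3 (mod 14).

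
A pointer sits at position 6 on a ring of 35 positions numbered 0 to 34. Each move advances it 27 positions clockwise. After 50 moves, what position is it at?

50·27 = 1350.
1350 − 38·35 = 20, so 1350 ≡ 20 (mod 35).
(6 + 20) mod 35 = 26.

26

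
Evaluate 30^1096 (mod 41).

10

Successive squares of 30 mod 41: 30^1≡30, 30^2≡39, 30^4≡4, 30^8≡16, 30^16≡10, 30^32≡18, 30^64≡37, 30^128≡16, 30^256≡10, 30^512≡18, 30^1024≡37.
Since 1096 = 8 + 64 + 1024 in binary, 30^1096 ≡ 16·37·37 ≡ 10 (mod 41).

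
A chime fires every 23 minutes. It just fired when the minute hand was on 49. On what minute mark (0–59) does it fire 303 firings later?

58

303·23 = 6969.
6969 − 116·60 = 9, so 6969 ≡ 9 (mod 60).
(49 + 9) mod 60 = 58.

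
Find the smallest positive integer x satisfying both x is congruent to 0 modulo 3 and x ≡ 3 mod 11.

3

x ≡ 0 (mod 3) gives x ∈ {0, 3}.
The first of these with x mod 11 = 3 is 3.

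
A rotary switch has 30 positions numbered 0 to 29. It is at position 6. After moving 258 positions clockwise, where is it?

258 − 8·30 = 18, so 258 ≡ 18 (mod 30).
(6 + 18) mod 30 = 24.

24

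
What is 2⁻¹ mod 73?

37

2·37 = 74 = 1·73 + 1, so 2⁻¹ ≡ 37 (mod 73).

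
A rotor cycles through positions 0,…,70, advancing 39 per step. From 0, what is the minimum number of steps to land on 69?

39⁻¹ ≡ 51 (mod 71) because 39·51 = 1989 = 28·71 + 1.
Multiplying both sides by 51: x ≡ 51·69 = 3519 ≡ 40 (mod 71).
Check: 39·40 = 1560 = 21·71 + 69.

40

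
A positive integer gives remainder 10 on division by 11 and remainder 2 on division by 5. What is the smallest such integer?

32

x ≡ 2 (mod 5) gives x ∈ {2, 7, 12, 17, 22, 27, 32}.
The first of these with x mod 11 = 10 is 32.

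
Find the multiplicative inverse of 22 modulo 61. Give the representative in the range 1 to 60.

25

61 = 2·22 + 17
22 = 1·17 + 5
17 = 3·5 + 2
5 = 2·2 + 1
2 = 2·1 + 0
Back-substituting gives 22·25 ≡ 1 (mod 61).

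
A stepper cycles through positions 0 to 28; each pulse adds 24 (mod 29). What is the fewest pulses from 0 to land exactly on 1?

29 = 1·24 + 5
24 = 4·5 + 4
5 = 1·4 + 1
4 = 4·1 + 0
Back-substituting gives 24·23 ≡ 1 (mod 29).

23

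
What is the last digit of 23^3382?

9

Last digits of 3^n: 3, 9, 7, 1 (period 4).
3382 leaves remainder 2 on division by 4, so 23^3382 ends in 9.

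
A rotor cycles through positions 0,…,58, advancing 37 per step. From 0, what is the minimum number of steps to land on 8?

5

The inverse of 37 mod 59 is 8 (since 37·8 = 296 ≡ 1).
So x ≡ 8·8 = 64 ≡ 5 (mod 59).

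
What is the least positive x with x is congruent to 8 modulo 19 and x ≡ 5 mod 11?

27

x ≡ 5 (mod 11) gives x ∈ {5, 16, 27}.
The first of these with x mod 19 = 8 is 27.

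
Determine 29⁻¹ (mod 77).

29·8 = 232 = 3·77 + 1, so 29⁻¹ ≡ 8 (mod 77).

8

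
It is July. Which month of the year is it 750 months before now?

January

750 − 62·12 = 6, so 750 ≡ 6 (mod 12).
July − 6 months → January.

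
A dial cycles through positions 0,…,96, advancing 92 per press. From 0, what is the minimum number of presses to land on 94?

The inverse of 92 mod 97 is 58 (since 92·58 = 5336 ≡ 1).
Multiplying both sides by 58: x ≡ 58·94 = 5452 ≡ 20 (mod 97).
Check: 92·20 = 1840 = 18·97 + 94.

20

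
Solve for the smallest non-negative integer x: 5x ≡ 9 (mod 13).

7

5⁻¹ ≡ 8 (mod 13) because 5·8 = 40 = 3·13 + 1.
Multiplying both sides by 8: x ≡ 8·9 = 72 ≡ 7 (mod 13).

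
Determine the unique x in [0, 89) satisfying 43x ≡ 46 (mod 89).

88

The inverse of 43 mod 89 is 29 (since 43·29 = 1247 ≡ 1).
So x ≡ 29·46 = 1334 ≡ 88 (mod 89).
Check: 43·88 = 3784 = 42·89 + 46.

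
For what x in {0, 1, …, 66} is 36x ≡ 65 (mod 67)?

The inverse of 36 mod 67 is 54 (since 36·54 = 1944 ≡ 1).
Multiplying both sides by 54: x ≡ 54·65 = 3510 ≡ 26 (mod 67).

26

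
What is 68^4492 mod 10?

6

The units digit of 68^n cycles with period 4: 8, 4, 2, 6, …
4492 leaves remainder 0 on division by 4, so 68^4492 ends in 6.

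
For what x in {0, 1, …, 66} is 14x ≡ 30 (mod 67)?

50

14⁻¹ ≡ 24 (mod 67) because 14·24 = 336 = 5·67 + 1.
So x ≡ 24·30 = 720 ≡ 50 (mod 67).
Check: 14·50 = 700 = 10·67 + 30.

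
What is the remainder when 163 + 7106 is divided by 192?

165

Dividing 7106 by 192 gives quotient 37 and remainder 2.
(163 + 2) mod 192 = 165.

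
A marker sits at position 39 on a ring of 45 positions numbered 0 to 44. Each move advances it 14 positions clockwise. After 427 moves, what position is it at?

32

427·14 = 5978.
5978 = 132·45 + 38, so 5978 mod 45 = 38.
(39 + 38) mod 45 = 32.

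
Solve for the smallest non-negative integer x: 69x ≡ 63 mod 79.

The inverse of 69 mod 79 is 71 (since 69·71 = 4899 ≡ 1).
Multiplying both sides by 71: x ≡ 71·63 = 4473 ≡ 49 (mod 79).
Check: 69·49 = 3381 = 42·79 + 63.

49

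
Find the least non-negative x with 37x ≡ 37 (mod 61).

37⁻¹ ≡ 33 (mod 61) because 37·33 = 1221 = 20·61 + 1.
So x ≡ 33·37 = 1221 ≡ 1 (mod 61).
Check: 37·1 = 37 = 0·61 + 37.

1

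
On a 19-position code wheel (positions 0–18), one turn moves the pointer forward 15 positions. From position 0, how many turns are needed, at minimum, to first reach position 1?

14

15·14 = 210 = 11·19 + 1, so 15⁻¹ ≡ 14 (mod 19).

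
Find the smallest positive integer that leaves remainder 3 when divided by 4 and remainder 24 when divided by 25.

99

x ≡ 3 (mod 4) gives x ∈ {3, 7, 11, 15, 19, 23, 27, 31, …}.
The first of these with x mod 25 = 24 is 99.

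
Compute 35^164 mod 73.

16

By repeated squaring mod 73: 35^1≡35, 35^2≡57, 35^4≡37, 35^8≡55, 35^16≡32, 35^32≡2, 35^64≡4, 35^128≡16.
Since 164 = 4 + 32 + 128 in binary, 35^164 ≡ 37·2·16 ≡ 16 (mod 73).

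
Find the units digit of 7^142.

The units digit of 7^n cycles with period 4: 7, 9, 3, 1, …
142 mod 4 = 2, so the last digit matches 7^2 = 9.

9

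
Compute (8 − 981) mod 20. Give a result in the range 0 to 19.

981 mod 20 = 1 (since 49·20 = 980).
(8 − 1) mod 20 = 7.

7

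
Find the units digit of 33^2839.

Last digits of 3^n: 3, 9, 7, 1 (period 4).
2839 mod 4 = 3, so the last digit matches 3^3 = 7.

7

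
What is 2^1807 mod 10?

8

Powers of 2 mod 10 repeat with period 4: 2, 4, 8, 6.
1807 mod 4 = 3, so the last digit matches 2^3 = 8.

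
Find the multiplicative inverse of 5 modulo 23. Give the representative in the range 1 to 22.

14

23 = 4·5 + 3
5 = 1·3 + 2
3 = 1·2 + 1
2 = 2·1 + 0
Back-substituting gives 5·14 ≡ 1 (mod 23).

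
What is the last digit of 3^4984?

Last digits of 3^n: 3, 9, 7, 1 (period 4).
4984 mod 4 = 0, so the last digit matches 3^4 = 1.

1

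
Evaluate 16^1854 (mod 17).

By repeated squaring mod 17: 16^1≡16, 16^2≡1, 16^4≡1, 16^8≡1, 16^16≡1, 16^32≡1, 16^64≡1, 16^128≡1, 16^256≡1, 16^512≡1, 16^1024≡1.
1854 = 2 + 4 + 8 + 16 + 32 + 256 + 512 + 1024, so 16^1854 ≡ 1·1·1·1·1·1·1·1 ≡ 1 (mod 17).

1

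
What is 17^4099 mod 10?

Last digits of 7^n: 7, 9, 3, 1 (period 4).
4099 mod 4 = 3, so the last digit matches 7^3 = 3.

3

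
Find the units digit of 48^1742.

Last digits of 8^n: 8, 4, 2, 6 (period 4).
1742 mod 4 = 2, so the last digit matches 8^2 = 4.

4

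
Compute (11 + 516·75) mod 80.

71

516·75 = 38700.
38700 − 483·80 = 60, so 38700 ≡ 60 (mod 80).
(11 + 60) mod 80 = 71.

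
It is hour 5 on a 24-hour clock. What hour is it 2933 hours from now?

10

2933 mod 24 = 5 (since 122·24 = 2928).
(5 + 5) mod 24 = 10.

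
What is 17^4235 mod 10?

3

The units digit of 17^n cycles with period 4: 7, 9, 3, 1, …
4235 mod 4 = 3, so the last digit matches 7^3 = 3.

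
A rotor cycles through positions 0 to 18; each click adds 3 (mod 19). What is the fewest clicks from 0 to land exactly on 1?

13

19 = 6·3 + 1
3 = 3·1 + 0
Back-substituting gives 3·13 ≡ 1 (mod 19).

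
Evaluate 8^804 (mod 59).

27

Square-and-reduce mod 59: 8^1≡8, 8^2≡5, 8^4≡25, 8^8≡35, 8^16≡45, 8^32≡19, 8^64≡7, 8^128≡49, 8^256≡41, 8^512≡29.
Since 804 = 4 + 32 + 256 + 512 in binary, 8^804 ≡ 25·19·41·29 ≡ 27 (mod 59).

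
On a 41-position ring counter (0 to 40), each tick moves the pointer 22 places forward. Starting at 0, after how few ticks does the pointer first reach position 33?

The inverse of 22 mod 41 is 28 (since 22·28 = 616 ≡ 1).
Multiplying both sides by 28: x ≡ 28·33 = 924 ≡ 22 (mod 41).

22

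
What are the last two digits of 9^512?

81

Square-and-reduce mod 100: 9^1≡9, 9^2≡81, 9^4≡61, 9^8≡21, 9^16≡41, 9^32≡81, 9^64≡61, 9^128≡21, 9^256≡41, 9^512≡81.
Since 512 = 512 in binary, 9^512 ≡ 81 ≡ 81 (mod 100).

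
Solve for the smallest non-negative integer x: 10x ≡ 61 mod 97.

74

The inverse of 10 mod 97 is 68 (since 10·68 = 680 ≡ 1).
So x ≡ 68·61 = 4148 ≡ 74 (mod 97).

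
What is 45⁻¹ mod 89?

45·2 = 90 = 1·89 + 1, so 45⁻¹ ≡ 2 (mod 89).

2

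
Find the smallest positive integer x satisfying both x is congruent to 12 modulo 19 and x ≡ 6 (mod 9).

x ≡ 6 (mod 9) gives x ∈ {6, 15, 24, 33, 42, 51, 60, 69}.
The first of these with x mod 19 = 12 is 69.

69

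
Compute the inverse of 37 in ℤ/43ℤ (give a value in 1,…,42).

37·7 = 259 = 6·43 + 1, so 37⁻¹ ≡ 7 (mod 43).

7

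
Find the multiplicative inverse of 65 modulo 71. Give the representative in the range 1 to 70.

59

65·59 = 3835 = 54·71 + 1, so 65⁻¹ ≡ 59 (mod 71).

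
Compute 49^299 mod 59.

Square-and-reduce mod 59: 49^1≡49, 49^2≡41, 49^4≡29, 49^8≡15, 49^16≡48, 49^32≡3, 49^64≡9, 49^128≡22, 49^256≡12.
299 = 1 + 2 + 8 + 32 + 256, so 49^299 ≡ 49·41·15·3·12 ≡ 27 (mod 59).

27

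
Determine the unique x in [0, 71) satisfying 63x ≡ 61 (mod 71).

19

The inverse of 63 mod 71 is 62 (since 63·62 = 3906 ≡ 1).
So x ≡ 62·61 = 3782 ≡ 19 (mod 71).
Check: 63·19 = 1197 = 16·71 + 61.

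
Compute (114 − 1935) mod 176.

115

1935 − 10·176 = 175, so 1935 ≡ 175 (mod 176).
(114 − 175) mod 176 = 115.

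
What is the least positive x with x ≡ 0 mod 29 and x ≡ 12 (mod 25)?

87

Since 25·7 ≡ 1 (mod 29), take x = 12 + 25·((0−12)·7 mod 29) = 12 + 25·3 = 87.
Check: 87 mod 29 = 0, 87 mod 25 = 12.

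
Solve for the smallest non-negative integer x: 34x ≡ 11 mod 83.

76

34⁻¹ ≡ 22 (mod 83) because 34·22 = 748 = 9·83 + 1.
Multiplying both sides by 22: x ≡ 22·11 = 242 ≡ 76 (mod 83).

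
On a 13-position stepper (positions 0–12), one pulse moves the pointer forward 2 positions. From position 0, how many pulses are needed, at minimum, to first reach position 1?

7

2·7 = 14 = 1·13 + 1, so 2⁻¹ ≡ 7 (mod 13).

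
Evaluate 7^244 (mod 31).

14

By repeated squaring mod 31: 7^1≡7, 7^2≡18, 7^4≡14, 7^8≡10, 7^16≡7, 7^32≡18, 7^64≡14, 7^128≡10.
244 = 4 + 16 + 32 + 64 + 128, so 7^244 ≡ 14·7·18·14·10 ≡ 14 (mod 31).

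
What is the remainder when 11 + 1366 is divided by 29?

1366 mod 29 = 3 (since 47·29 = 1363).
(11 + 3) mod 29 = 14.

14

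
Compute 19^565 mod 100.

99

By repeated squaring mod 100: 19^1≡19, 19^2≡61, 19^4≡21, 19^8≡41, 19^16≡81, 19^32≡61, 19^64≡21, 19^128≡41, 19^256≡81, 19^512≡61.
Since 565 = 1 + 4 + 16 + 32 + 512 in binary, 19^565 ≡ 19·21·81·61·61 ≡ 99 (mod 100).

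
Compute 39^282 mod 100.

21

Successive squares of 39 mod 100: 39^1≡39, 39^2≡21, 39^4≡41, 39^8≡81, 39^16≡61, 39^32≡21, 39^64≡41, 39^128≡81, 39^256≡61.
Since 282 = 2 + 8 + 16 + 256 in binary, 39^282 ≡ 21·81·61·61 ≡ 21 (mod 100).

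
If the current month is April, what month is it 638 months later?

638 = 53·12 + 2, so 638 mod 12 = 2.
April + 2 months → June.

June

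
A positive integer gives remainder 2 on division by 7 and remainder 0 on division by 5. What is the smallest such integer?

30

Since 5·3 ≡ 1 (mod 7), take x = 0 + 5·((2−0)·3 mod 7) = 0 + 5·6 = 30.
Check: 30 mod 7 = 2, 30 mod 5 = 0.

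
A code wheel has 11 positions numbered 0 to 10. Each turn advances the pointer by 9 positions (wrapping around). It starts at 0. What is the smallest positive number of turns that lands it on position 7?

9⁻¹ ≡ 5 (mod 11) because 9·5 = 45 = 4·11 + 1.
So x ≡ 5·7 = 35 ≡ 2 (mod 11).

2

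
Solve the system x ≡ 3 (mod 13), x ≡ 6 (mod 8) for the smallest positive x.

94

x ≡ 6 (mod 8) gives x ∈ {6, 14, 22, 30, 38, 46, 54, 62, …}.
The first of these with x mod 13 = 3 is 94.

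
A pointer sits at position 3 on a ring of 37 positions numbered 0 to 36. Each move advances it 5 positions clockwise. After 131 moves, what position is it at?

29

131·5 = 655.
Dividing 655 by 37 gives quotient 17 and remainder 26.
(3 + 26) mod 37 = 29.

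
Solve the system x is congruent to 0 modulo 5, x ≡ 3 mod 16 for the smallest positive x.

x ≡ 0 (mod 5) gives x ∈ {0, 5, 10, 15, 20, 25, 30, 35}.
The first of these with x mod 16 = 3 is 35.

35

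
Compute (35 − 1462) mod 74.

53

1462 − 19·74 = 56, so 1462 ≡ 56 (mod 74).
(35 − 56) mod 74 = 53.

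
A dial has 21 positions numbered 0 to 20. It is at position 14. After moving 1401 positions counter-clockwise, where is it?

20

1401 mod 21 = 15 (since 66·21 = 1386).
(14 − 15) mod 21 = 20.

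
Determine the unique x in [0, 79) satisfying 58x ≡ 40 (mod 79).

The inverse of 58 mod 79 is 15 (since 58·15 = 870 ≡ 1).
Multiplying both sides by 15: x ≡ 15·40 = 600 ≡ 47 (mod 79).
Check: 58·47 = 2726 = 34·79 + 40.

47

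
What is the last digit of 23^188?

Last digits of 3^n: 3, 9, 7, 1 (period 4).
188 mod 4 = 0, so the last digit matches 3^4 = 1.

1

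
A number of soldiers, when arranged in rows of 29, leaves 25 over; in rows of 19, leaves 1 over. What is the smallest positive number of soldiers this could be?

286

x ≡ 1 (mod 19) gives x ∈ {1, 20, 39, 58, 77, 96, 115, 134, …}.
The first of these with x mod 29 = 25 is 286.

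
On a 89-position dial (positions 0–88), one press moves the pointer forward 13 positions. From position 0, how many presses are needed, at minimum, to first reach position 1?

89 = 6·13 + 11
13 = 1·11 + 2
11 = 5·2 + 1
2 = 2·1 + 0
Back-substituting gives 13·48 ≡ 1 (mod 89).

48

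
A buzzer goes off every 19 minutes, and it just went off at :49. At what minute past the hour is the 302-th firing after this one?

27

302·19 = 5738.
5738 mod 60 = 38 (since 95·60 = 5700).
(49 + 38) mod 60 = 27.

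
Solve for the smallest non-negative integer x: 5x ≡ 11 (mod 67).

29

5⁻¹ ≡ 27 (mod 67) because 5·27 = 135 = 2·67 + 1.
So x ≡ 27·11 = 297 ≡ 29 (mod 67).
Check: 5·29 = 145 = 2·67 + 11.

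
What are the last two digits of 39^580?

01

Successive squares of 39 mod 100: 39^1≡39, 39^2≡21, 39^4≡41, 39^8≡81, 39^16≡61, 39^32≡21, 39^64≡41, 39^128≡81, 39^256≡61, 39^512≡21.
580 = 4 + 64 + 512, so 39^580 ≡ 41·41·21 ≡ 1 (mod 100).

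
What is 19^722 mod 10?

1

Powers of 9 mod 10 repeat with period 2: 9, 1.
722 leaves remainder 0 on division by 2, so 19^722 ends in 1.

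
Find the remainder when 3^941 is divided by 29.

Square-and-reduce mod 29: 3^1≡3, 3^2≡9, 3^4≡23, 3^8≡7, 3^16≡20, 3^32≡23, 3^64≡7, 3^128≡20, 3^256≡23, 3^512≡7.
941 = 1 + 4 + 8 + 32 + 128 + 256 + 512, so 3^941 ≡ 3·23·7·23·20·23·7 ≡ 2 (mod 29).

2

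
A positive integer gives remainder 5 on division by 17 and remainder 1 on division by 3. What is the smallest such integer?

Since 3·6 ≡ 1 (mod 17), take x = 1 + 3·((5−1)·6 mod 17) = 1 + 3·7 = 22.
Check: 22 mod 17 = 5, 22 mod 3 = 1.

22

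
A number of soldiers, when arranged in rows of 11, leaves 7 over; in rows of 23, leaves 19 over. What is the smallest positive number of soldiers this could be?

249

x ≡ 7 (mod 11) gives x ∈ {7, 18, 29, 40, 51, 62, 73, 84, …}.
The first of these with x mod 23 = 19 is 249.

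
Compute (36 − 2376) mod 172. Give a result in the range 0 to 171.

68

2376 mod 172 = 140 (since 13·172 = 2236).
(36 − 140) mod 172 = 68.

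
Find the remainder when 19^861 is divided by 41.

22

Successive squares of 19 mod 41: 19^1≡19, 19^2≡33, 19^4≡23, 19^8≡37, 19^16≡16, 19^32≡10, 19^64≡18, 19^128≡37, 19^256≡16, 19^512≡10.
861 = 1 + 4 + 8 + 16 + 64 + 256 + 512, so 19^861 ≡ 19·23·37·16·18·16·10 ≡ 22 (mod 41).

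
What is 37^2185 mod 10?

7

Powers of 7 mod 10 repeat with period 4: 7, 9, 3, 1.
2185 leaves remainder 1 on division by 4, so 37^2185 ends in 7.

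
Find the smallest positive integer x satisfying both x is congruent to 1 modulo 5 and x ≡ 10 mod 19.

86

x ≡ 1 (mod 5) gives x ∈ {1, 6, 11, 16, 21, 26, 31, 36, …}.
The first of these with x mod 19 = 10 is 86.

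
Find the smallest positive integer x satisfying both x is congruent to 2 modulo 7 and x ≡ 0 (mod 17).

x ≡ 2 (mod 7) gives x ∈ {2, 9, 16, 23, 30, 37, 44, 51}.
The first of these with x mod 17 = 0 is 51.

51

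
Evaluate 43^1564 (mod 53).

36

Square-and-reduce mod 53: 43^1≡43, 43^2≡47, 43^4≡36, 43^8≡24, 43^16≡46, 43^32≡49, 43^64≡16, 43^128≡44, 43^256≡28, 43^512≡42, 43^1024≡15.
1564 = 4 + 8 + 16 + 512 + 1024, so 43^1564 ≡ 36·24·46·42·15 ≡ 36 (mod 53).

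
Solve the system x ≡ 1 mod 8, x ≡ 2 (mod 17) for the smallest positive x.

x ≡ 1 (mod 8) gives x ∈ {1, 9, 17, 25, 33, 41, 49, 57, …}.
The first of these with x mod 17 = 2 is 121.

121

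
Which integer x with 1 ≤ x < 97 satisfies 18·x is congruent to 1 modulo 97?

97 = 5·18 + 7
18 = 2·7 + 4
7 = 1·4 + 3
4 = 1·3 + 1
3 = 3·1 + 0
Back-substituting gives 18·27 ≡ 1 (mod 97).

27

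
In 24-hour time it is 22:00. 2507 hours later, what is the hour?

Dividing 2507 by 24 gives quotient 104 and remainder 11.
(22 + 11) mod 24 = 9.

9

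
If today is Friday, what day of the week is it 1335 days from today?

Wednesday

Dividing 1335 by 7 gives quotient 190 and remainder 5.
Friday + 5 days → Wednesday.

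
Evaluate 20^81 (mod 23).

11

Square-and-reduce mod 23: 20^1≡20, 20^2≡9, 20^4≡12, 20^8≡6, 20^16≡13, 20^32≡8, 20^64≡18.
Since 81 = 1 + 16 + 64 in binary, 20^81 ≡ 20·13·18 ≡ 11 (mod 23).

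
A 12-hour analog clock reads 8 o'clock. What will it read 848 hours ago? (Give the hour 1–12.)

848 = 70·12 + 8, so 848 mod 12 = 8.
8 − 8 → 12 on a 12-hour dial.

12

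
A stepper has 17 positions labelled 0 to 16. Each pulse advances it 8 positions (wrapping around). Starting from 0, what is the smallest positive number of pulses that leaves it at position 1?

8·15 = 120 = 7·17 + 1, so 8⁻¹ ≡ 15 (mod 17).

15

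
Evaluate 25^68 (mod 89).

Successive squares of 25 mod 89: 25^1≡25, 25^2≡2, 25^4≡4, 25^8≡16, 25^16≡78, 25^32≡32, 25^64≡45.
Since 68 = 4 + 64 in binary, 25^68 ≡ 4·45 ≡ 2 (mod 89).

2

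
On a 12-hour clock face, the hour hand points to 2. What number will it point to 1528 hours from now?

Dividing 1528 by 12 gives quotient 127 and remainder 4.
2 + 4 → 6 on a 12-hour dial.

6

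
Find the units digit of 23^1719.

7

The units digit of 23^n cycles with period 4: 3, 9, 7, 1, …
1719 mod 4 = 3, so the last digit matches 3^3 = 7.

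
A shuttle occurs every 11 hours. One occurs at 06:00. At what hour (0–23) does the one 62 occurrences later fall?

16

62·11 = 682.
682 mod 24 = 10 (since 28·24 = 672).
(6 + 10) mod 24 = 16.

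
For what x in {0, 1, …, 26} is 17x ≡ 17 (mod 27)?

1

The inverse of 17 mod 27 is 8 (since 17·8 = 136 ≡ 1).
So x ≡ 8·17 = 136 ≡ 1 (mod 27).
Check: 17·1 = 17 = 0·27 + 17.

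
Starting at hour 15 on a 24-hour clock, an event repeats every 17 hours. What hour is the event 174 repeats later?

21

174·17 = 2958.
2958 = 123·24 + 6, so 2958 mod 24 = 6.
(15 + 6) mod 24 = 21.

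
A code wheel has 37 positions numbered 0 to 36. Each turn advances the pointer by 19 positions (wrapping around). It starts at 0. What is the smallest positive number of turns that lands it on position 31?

25

19⁻¹ ≡ 2 (mod 37) because 19·2 = 38 = 1·37 + 1.
So x ≡ 2·31 = 62 ≡ 25 (mod 37).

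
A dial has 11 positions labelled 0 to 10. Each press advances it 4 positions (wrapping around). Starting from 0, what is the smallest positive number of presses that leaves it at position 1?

3

4·3 = 12 = 1·11 + 1, so 4⁻¹ ≡ 3 (mod 11).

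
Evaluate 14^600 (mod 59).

Square-and-reduce mod 59: 14^1≡14, 14^2≡19, 14^4≡7, 14^8≡49, 14^16≡41, 14^32≡29, 14^64≡15, 14^128≡48, 14^256≡3, 14^512≡9.
600 = 8 + 16 + 64 + 512, so 14^600 ≡ 49·41·15·9 ≡ 51 (mod 59).

51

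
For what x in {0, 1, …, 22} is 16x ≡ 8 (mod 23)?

16⁻¹ ≡ 13 (mod 23) because 16·13 = 208 = 9·23 + 1.
Multiplying both sides by 13: x ≡ 13·8 = 104 ≡ 12 (mod 23).
Check: 16·12 = 192 = 8·23 + 8.

12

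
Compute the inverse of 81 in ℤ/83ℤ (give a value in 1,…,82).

81·41 = 3321 = 40·83 + 1, so 81⁻¹ ≡ 41 (mod 83).

41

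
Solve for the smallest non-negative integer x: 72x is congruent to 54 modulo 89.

The inverse of 72 mod 89 is 68 (since 72·68 = 4896 ≡ 1).
Multiplying both sides by 68: x ≡ 68·54 = 3672 ≡ 23 (mod 89).

23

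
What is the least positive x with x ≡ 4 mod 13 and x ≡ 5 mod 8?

69

x ≡ 5 (mod 8) gives x ∈ {5, 13, 21, 29, 37, 45, 53, 61, …}.
The first of these with x mod 13 = 4 is 69.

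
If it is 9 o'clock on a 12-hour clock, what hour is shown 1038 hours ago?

1038 = 86·12 + 6, so 1038 mod 12 = 6.
9 − 6 → 3 on a 12-hour dial.

3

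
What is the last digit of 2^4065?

Last digits of 2^n: 2, 4, 8, 6 (period 4).
4065 leaves remainder 1 on division by 4, so 2^4065 ends in 2.

2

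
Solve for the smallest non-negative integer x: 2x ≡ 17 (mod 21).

19

The inverse of 2 mod 21 is 11 (since 2·11 = 22 ≡ 1).
So x ≡ 11·17 = 187 ≡ 19 (mod 21).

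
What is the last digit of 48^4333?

The units digit of 48^n cycles with period 4: 8, 4, 2, 6, …
4333 mod 4 = 1, so the last digit matches 8^1 = 8.

8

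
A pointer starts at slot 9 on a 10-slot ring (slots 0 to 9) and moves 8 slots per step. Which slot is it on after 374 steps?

374·8 = 2992.
2992 mod 10 = 2 (since 299·10 = 2990).
(9 + 2) mod 10 = 1.

1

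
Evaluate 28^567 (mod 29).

28

Square-and-reduce mod 29: 28^1≡28, 28^2≡1, 28^4≡1, 28^8≡1, 28^16≡1, 28^32≡1, 28^64≡1, 28^128≡1, 28^256≡1, 28^512≡1.
Since 567 = 1 + 2 + 4 + 16 + 32 + 512 in binary, 28^567 ≡ 28·1·1·1·1·1 ≡ 28 (mod 29).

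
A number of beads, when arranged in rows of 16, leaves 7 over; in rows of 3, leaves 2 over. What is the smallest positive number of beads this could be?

23

x ≡ 2 (mod 3) gives x ∈ {2, 5, 8, 11, 14, 17, 20, 23}.
The first of these with x mod 16 = 7 is 23.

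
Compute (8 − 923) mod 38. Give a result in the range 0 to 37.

923 = 24·38 + 11, so 923 mod 38 = 11.
(8 − 11) mod 38 = 35.

35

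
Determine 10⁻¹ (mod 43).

13

43 = 4·10 + 3
10 = 3·3 + 1
3 = 3·1 + 0
Back-substituting gives 10·13 ≡ 1 (mod 43).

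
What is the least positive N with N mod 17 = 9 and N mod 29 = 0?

145

x ≡ 9 (mod 17) gives x ∈ {9, 26, 43, 60, 77, 94, 111, 128, …}.
The first of these with x mod 29 = 0 is 145.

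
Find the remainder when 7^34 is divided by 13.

Square-and-reduce mod 13: 7^1≡7, 7^2≡10, 7^4≡9, 7^8≡3, 7^16≡9, 7^32≡3.
34 = 2 + 32, so 7^34 ≡ 10·3 ≡ 4 (mod 13).

4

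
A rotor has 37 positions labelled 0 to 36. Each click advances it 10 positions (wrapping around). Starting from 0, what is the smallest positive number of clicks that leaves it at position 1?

37 = 3·10 + 7
10 = 1·7 + 3
7 = 2·3 + 1
3 = 3·1 + 0
Back-substituting gives 10·26 ≡ 1 (mod 37).

26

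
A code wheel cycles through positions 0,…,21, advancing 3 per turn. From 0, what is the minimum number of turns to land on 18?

6

The inverse of 3 mod 22 is 15 (since 3·15 = 45 ≡ 1).
Multiplying both sides by 15: x ≡ 15·18 = 270 ≡ 6 (mod 22).
Check: 3·6 = 18 = 0·22 + 18.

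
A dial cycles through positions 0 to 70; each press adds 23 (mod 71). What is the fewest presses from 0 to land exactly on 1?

34

71 = 3·23 + 2
23 = 11·2 + 1
2 = 2·1 + 0
Back-substituting gives 23·34 ≡ 1 (mod 71).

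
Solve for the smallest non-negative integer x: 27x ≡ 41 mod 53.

The inverse of 27 mod 53 is 2 (since 27·2 = 54 ≡ 1).
Multiplying both sides by 2: x ≡ 2·41 = 82 ≡ 29 (mod 53).

29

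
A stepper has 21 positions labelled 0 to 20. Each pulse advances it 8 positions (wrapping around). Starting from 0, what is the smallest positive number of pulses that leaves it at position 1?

21 = 2·8 + 5
8 = 1·5 + 3
5 = 1·3 + 2
3 = 1·2 + 1
2 = 2·1 + 0
Back-substituting gives 8·8 ≡ 1 (mod 21).

8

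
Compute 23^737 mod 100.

By repeated squaring mod 100: 23^1≡23, 23^2≡29, 23^4≡41, 23^8≡81, 23^16≡61, 23^32≡21, 23^64≡41, 23^128≡81, 23^256≡61, 23^512≡21.
737 = 1 + 32 + 64 + 128 + 512, so 23^737 ≡ 23·21·41·81·21 ≡ 3 (mod 100).

3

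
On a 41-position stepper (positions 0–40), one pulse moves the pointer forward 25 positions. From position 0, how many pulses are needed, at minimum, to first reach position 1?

41 = 1·25 + 16
25 = 1·16 + 9
16 = 1·9 + 7
9 = 1·7 + 2
7 = 3·2 + 1
2 = 2·1 + 0
Back-substituting gives 25·23 ≡ 1 (mod 41).

23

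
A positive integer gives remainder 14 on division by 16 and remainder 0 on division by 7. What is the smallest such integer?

x ≡ 0 (mod 7) gives x ∈ {0, 7, 14}.
The first of these with x mod 16 = 14 is 14.

14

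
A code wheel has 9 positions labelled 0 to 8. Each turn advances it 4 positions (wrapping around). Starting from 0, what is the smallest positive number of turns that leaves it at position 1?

4·7 = 28 = 3·9 + 1, so 4⁻¹ ≡ 7 (mod 9).

7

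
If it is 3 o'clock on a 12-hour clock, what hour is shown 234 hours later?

9

234 − 19·12 = 6, so 234 ≡ 6 (mod 12).
3 + 6 → 9 on a 12-hour dial.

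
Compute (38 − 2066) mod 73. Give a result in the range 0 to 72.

16

2066 − 28·73 = 22, so 2066 ≡ 22 (mod 73).
(38 − 22) mod 73 = 16.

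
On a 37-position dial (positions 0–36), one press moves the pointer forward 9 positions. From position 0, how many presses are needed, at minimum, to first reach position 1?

33

9·33 = 297 = 8·37 + 1, so 9⁻¹ ≡ 33 (mod 37).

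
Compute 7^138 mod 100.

Successive squares of 7 mod 100: 7^1≡7, 7^2≡49, 7^4≡1, 7^8≡1, 7^16≡1, 7^32≡1, 7^64≡1, 7^128≡1.
138 = 2 + 8 + 128, so 7^138 ≡ 49·1·1 ≡ 49 (mod 100).

49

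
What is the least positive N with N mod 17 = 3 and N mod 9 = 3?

3

x ≡ 3 (mod 9) gives x ∈ {3}.
The first of these with x mod 17 = 3 is 3.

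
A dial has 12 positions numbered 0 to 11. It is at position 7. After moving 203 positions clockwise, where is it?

203 mod 12 = 11 (since 16·12 = 192).
(7 + 11) mod 12 = 6.

6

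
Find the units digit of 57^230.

9

Last digits of 7^n: 7, 9, 3, 1 (period 4).
230 mod 4 = 2, so the last digit matches 7^2 = 9.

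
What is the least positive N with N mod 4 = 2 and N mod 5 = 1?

Since 5·1 ≡ 1 (mod 4), take x = 1 + 5·((2−1)·1 mod 4) = 1 + 5·1 = 6.
Check: 6 mod 4 = 2, 6 mod 5 = 1.

6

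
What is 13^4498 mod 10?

9

Last digits of 3^n: 3, 9, 7, 1 (period 4).
4498 mod 4 = 2, so the last digit matches 3^2 = 9.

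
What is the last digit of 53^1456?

1

The units digit of 53^n cycles with period 4: 3, 9, 7, 1, …
1456 mod 4 = 0, so the last digit matches 3^4 = 1.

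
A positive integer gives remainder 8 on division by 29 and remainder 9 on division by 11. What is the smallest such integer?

240

Since 11·8 ≡ 1 (mod 29), take x = 9 + 11·((8−9)·8 mod 29) = 9 + 11·21 = 240.
Check: 240 mod 29 = 8, 240 mod 11 = 9.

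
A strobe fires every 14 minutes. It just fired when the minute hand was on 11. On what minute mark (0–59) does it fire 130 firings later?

31

130·14 = 1820.
1820 − 30·60 = 20, so 1820 ≡ 20 (mod 60).
(11 + 20) mod 60 = 31.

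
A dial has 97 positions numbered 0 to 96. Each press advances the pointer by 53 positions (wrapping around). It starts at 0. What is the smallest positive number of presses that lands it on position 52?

87

The inverse of 53 mod 97 is 11 (since 53·11 = 583 ≡ 1).
Multiplying both sides by 11: x ≡ 11·52 = 572 ≡ 87 (mod 97).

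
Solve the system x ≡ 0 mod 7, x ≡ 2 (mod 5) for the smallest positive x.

7

x ≡ 2 (mod 5) gives x ∈ {2, 7}.
The first of these with x mod 7 = 0 is 7.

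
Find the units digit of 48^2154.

The units digit of 48^n cycles with period 4: 8, 4, 2, 6, …
2154 leaves remainder 2 on division by 4, so 48^2154 ends in 4.

4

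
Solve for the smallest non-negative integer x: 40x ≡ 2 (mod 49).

The inverse of 40 mod 49 is 38 (since 40·38 = 1520 ≡ 1).
So x ≡ 38·2 = 76 ≡ 27 (mod 49).
Check: 40·27 = 1080 = 22·49 + 2.

27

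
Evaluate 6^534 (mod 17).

8

By repeated squaring mod 17: 6^1≡6, 6^2≡2, 6^4≡4, 6^8≡16, 6^16≡1, 6^32≡1, 6^64≡1, 6^128≡1, 6^256≡1, 6^512≡1.
Since 534 = 2 + 4 + 16 + 512 in binary, 6^534 ≡ 2·4·1·1 ≡ 8 (mod 17).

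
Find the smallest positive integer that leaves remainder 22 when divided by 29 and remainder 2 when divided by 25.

602

x ≡ 2 (mod 25) gives x ∈ {2, 27, 52, 77, 102, 127, 152, 177, …}.
The first of these with x mod 29 = 22 is 602.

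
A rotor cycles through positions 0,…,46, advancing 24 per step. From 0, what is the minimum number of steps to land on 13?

The inverse of 24 mod 47 is 2 (since 24·2 = 48 ≡ 1).
So x ≡ 2·13 = 26 ≡ 26 (mod 47).
Check: 24·26 = 624 = 13·47 + 13.

26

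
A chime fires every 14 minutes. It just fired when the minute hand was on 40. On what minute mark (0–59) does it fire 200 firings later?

200·14 = 2800.
Dividing 2800 by 60 gives quotient 46 and remainder 40.
(40 + 40) mod 60 = 20.

20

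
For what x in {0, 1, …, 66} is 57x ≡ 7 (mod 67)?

57⁻¹ ≡ 20 (mod 67) because 57·20 = 1140 = 17·67 + 1.
Multiplying both sides by 20: x ≡ 20·7 = 140 ≡ 6 (mod 67).

6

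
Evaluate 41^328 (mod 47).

32

Square-and-reduce mod 47: 41^1≡41, 41^2≡36, 41^4≡27, 41^8≡24, 41^16≡12, 41^32≡3, 41^64≡9, 41^128≡34, 41^256≡28.
328 = 8 + 64 + 256, so 41^328 ≡ 24·9·28 ≡ 32 (mod 47).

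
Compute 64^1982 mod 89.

Square-and-reduce mod 89: 64^1≡64, 64^2≡2, 64^4≡4, 64^8≡16, 64^16≡78, 64^32≡32, 64^64≡45, 64^128≡67, 64^256≡39, 64^512≡8, 64^1024≡64.
Since 1982 = 2 + 4 + 8 + 16 + 32 + 128 + 256 + 512 + 1024 in binary, 64^1982 ≡ 2·4·16·78·32·67·39·8·64 ≡ 2 (mod 89).

2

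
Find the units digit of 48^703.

Last digits of 8^n: 8, 4, 2, 6 (period 4).
703 mod 4 = 3, so the last digit matches 8^3 = 2.

2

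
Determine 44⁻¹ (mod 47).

31

44·31 = 1364 = 29·47 + 1, so 44⁻¹ ≡ 31 (mod 47).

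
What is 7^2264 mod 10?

1

The units digit of 7^n cycles with period 4: 7, 9, 3, 1, …
2264 leaves remainder 0 on division by 4, so 7^2264 ends in 1.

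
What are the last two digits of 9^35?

49

Successive squares of 9 mod 100: 9^1≡9, 9^2≡81, 9^4≡61, 9^8≡21, 9^16≡41, 9^32≡81.
Since 35 = 1 + 2 + 32 in binary, 9^35 ≡ 9·81·81 ≡ 49 (mod 100).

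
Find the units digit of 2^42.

The units digit of 2^n cycles with period 4: 2, 4, 8, 6, …
42 leaves remainder 2 on division by 4, so 2^42 ends in 4.

4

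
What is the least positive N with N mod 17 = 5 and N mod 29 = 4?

x ≡ 5 (mod 17) gives x ∈ {5, 22, 39, 56, 73, 90, 107, 124, …}.
The first of these with x mod 29 = 4 is 294.

294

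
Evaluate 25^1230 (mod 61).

1

By repeated squaring mod 61: 25^1≡25, 25^2≡15, 25^4≡42, 25^8≡56, 25^16≡25, 25^32≡15, 25^64≡42, 25^128≡56, 25^256≡25, 25^512≡15, 25^1024≡42.
Since 1230 = 2 + 4 + 8 + 64 + 128 + 1024 in binary, 25^1230 ≡ 15·42·56·42·56·42 ≡ 1 (mod 61).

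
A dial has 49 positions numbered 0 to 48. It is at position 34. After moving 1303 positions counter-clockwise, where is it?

1303 mod 49 = 29 (since 26·49 = 1274).
(34 − 29) mod 49 = 5.

5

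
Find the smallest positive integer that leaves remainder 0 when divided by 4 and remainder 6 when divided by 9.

x ≡ 0 (mod 4) gives x ∈ {0, 4, 8, 12, 16, 20, 24}.
The first of these with x mod 9 = 6 is 24.

24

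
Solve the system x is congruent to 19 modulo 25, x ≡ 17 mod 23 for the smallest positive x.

569

Since 23·12 ≡ 1 (mod 25), take x = 17 + 23·((19−17)·12 mod 25) = 17 + 23·24 = 569.
Check: 569 mod 25 = 19, 569 mod 23 = 17.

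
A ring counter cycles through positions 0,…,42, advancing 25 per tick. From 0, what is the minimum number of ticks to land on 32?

25⁻¹ ≡ 31 (mod 43) because 25·31 = 775 = 18·43 + 1.
Multiplying both sides by 31: x ≡ 31·32 = 992 ≡ 3 (mod 43).

3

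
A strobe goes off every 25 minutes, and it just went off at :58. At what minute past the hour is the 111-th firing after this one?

13

111·25 = 2775.
2775 − 46·60 = 15, so 2775 ≡ 15 (mod 60).
(58 + 15) mod 60 = 13.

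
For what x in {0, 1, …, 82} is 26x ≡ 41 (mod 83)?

75

26⁻¹ ≡ 16 (mod 83) because 26·16 = 416 = 5·83 + 1.
So x ≡ 16·41 = 656 ≡ 75 (mod 83).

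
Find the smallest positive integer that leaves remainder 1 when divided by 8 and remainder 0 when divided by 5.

25

Since 5·5 ≡ 1 (mod 8), take x = 0 + 5·((1−0)·5 mod 8) = 0 + 5·5 = 25.
Check: 25 mod 8 = 1, 25 mod 5 = 0.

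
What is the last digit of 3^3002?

The units digit of 3^n cycles with period 4: 3, 9, 7, 1, …
3002 mod 4 = 2, so the last digit matches 3^2 = 9.

9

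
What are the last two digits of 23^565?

43

By repeated squaring mod 100: 23^1≡23, 23^2≡29, 23^4≡41, 23^8≡81, 23^16≡61, 23^32≡21, 23^64≡41, 23^128≡81, 23^256≡61, 23^512≡21.
565 = 1 + 4 + 16 + 32 + 512, so 23^565 ≡ 23·41·61·21·21 ≡ 43 (mod 100).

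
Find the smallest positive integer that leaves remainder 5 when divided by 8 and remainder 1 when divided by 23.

93

x ≡ 5 (mod 8) gives x ∈ {5, 13, 21, 29, 37, 45, 53, 61, …}.
The first of these with x mod 23 = 1 is 93.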